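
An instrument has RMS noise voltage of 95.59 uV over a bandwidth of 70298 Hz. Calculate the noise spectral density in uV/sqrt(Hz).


Noise spectral density = Vrms / sqrt(BW).
NSD = 95.59 / sqrt(70298)
NSD = 95.59 / 265.1377
NSD = 0.3605 uV/sqrt(Hz)

0.3605 uV/sqrt(Hz)


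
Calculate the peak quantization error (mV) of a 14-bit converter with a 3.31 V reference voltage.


The maximum quantization error is +/- LSB/2.
LSB = Vref / 2^n = 3.31 / 16384 = 0.00020203 V
Max error = LSB / 2 = 0.00020203 / 2 = 0.00010101 V
Max error = 0.101 mV

0.101 mV


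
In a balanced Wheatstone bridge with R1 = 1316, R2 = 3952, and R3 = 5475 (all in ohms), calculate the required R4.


At balance: R1*R4 = R2*R3, so R4 = R2*R3/R1.
R4 = 3952 * 5475 / 1316
R4 = 21637200 / 1316
R4 = 16441.64 ohm

16441.64 ohm


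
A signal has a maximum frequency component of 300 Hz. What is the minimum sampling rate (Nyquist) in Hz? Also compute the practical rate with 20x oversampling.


By Nyquist theorem, fs_min = 2 * fmax.
fs_min = 2 * 300 = 600 Hz
Practical rate = 20 * fs_min = 20 * 600 = 12000 Hz

fs_min = 600 Hz, fs_practical = 12000 Hz


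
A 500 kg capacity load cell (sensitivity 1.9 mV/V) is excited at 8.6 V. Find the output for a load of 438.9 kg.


Vout = rated_output * Vex * (load / capacity).
Vout = 1.9 * 8.6 * (438.9 / 500)
Vout = 1.9 * 8.6 * 0.8778
Vout = 14.343 mV

14.343 mV


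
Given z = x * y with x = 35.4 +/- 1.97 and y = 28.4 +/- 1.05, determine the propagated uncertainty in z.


For a product z = x*y, the relative uncertainty is:
uz/z = sqrt((ux/x)^2 + (uy/y)^2)
Relative uncertainties: ux/x = 1.97/35.4 = 0.05565
uy/y = 1.05/28.4 = 0.036972
z = 35.4 * 28.4 = 1005.4
uz = 1005.4 * sqrt(0.05565^2 + 0.036972^2) = 67.17

67.17


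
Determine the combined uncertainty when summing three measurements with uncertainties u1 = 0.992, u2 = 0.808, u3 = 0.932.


For a sum of independent quantities, uc = sqrt(u1^2 + u2^2 + u3^2).
uc = sqrt(0.992^2 + 0.808^2 + 0.932^2)
uc = sqrt(0.984064 + 0.652864 + 0.868624)
uc = 1.5829

1.5829


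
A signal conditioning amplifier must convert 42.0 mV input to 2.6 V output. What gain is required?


Gain = Vout / Vin (converting to same units).
G = 2.6 V / 42.0 mV
G = 2600.0 mV / 42.0 mV
G = 61.9

61.9


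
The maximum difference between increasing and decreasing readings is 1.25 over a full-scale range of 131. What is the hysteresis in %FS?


Hysteresis = (max difference / full scale) * 100%.
H = (1.25 / 131) * 100
H = 0.954 %FS

0.954 %FS


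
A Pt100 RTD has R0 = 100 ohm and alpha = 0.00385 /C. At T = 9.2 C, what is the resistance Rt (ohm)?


The RTD equation: Rt = R0 * (1 + alpha * T).
Rt = 100 * (1 + 0.00385 * 9.2)
Rt = 100 * (1 + 0.03542)
Rt = 100 * 1.03542
Rt = 103.542 ohm

103.542 ohm


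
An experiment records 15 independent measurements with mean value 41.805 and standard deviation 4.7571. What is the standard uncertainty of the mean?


The standard uncertainty for Type A evaluation is u = s / sqrt(n).
u = 4.7571 / sqrt(15)
u = 4.7571 / 3.873
u = 1.2283

1.2283


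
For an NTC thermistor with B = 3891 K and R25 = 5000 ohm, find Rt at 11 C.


NTC thermistor equation: Rt = R25 * exp(B * (1/T - 1/T25)).
T in Kelvin: 284.15 K, T25 = 298.15 K
1/T - 1/T25 = 1/284.15 - 1/298.15 = 0.00016525
B * (1/T - 1/T25) = 3891 * 0.00016525 = 0.643
Rt = 5000 * exp(0.643) = 9510.8 ohm

9510.8 ohm


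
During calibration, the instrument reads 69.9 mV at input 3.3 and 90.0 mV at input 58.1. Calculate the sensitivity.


Sensitivity = (y2 - y1) / (x2 - x1).
S = (90.0 - 69.9) / (58.1 - 3.3)
S = 20.1 / 54.8
S = 0.3668 mV/unit

0.3668 mV/unit


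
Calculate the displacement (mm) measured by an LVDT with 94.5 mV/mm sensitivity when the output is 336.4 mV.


Displacement = Vout / sensitivity.
d = 336.4 / 94.5
d = 3.56 mm

3.56 mm


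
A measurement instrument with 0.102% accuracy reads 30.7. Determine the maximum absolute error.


Absolute error = (accuracy% / 100) * reading.
Error = (0.102 / 100) * 30.7
Error = 0.00102 * 30.7
Error = 0.0313

0.0313


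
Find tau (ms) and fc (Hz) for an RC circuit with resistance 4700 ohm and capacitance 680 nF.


Time constant: tau = R * C.
tau = 4700 * 6.80e-07 = 0.003196 s
tau = 3.196 ms
Cutoff frequency: fc = 1 / (2*pi*R*C).
fc = 1 / (2*pi*0.003196) = 49.8 Hz

tau = 3.196 ms, fc = 49.8 Hz


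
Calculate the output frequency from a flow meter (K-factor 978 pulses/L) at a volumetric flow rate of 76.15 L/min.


Frequency = K * Q / 60 (converting L/min to L/s).
f = 978 * 76.15 / 60
f = 74474.7 / 60
f = 1241.25 Hz

1241.25 Hz


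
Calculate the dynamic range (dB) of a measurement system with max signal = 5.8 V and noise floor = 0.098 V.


Dynamic range = 20 * log10(Vmax / Vnoise).
DR = 20 * log10(5.8 / 0.098)
DR = 20 * log10(59.18)
DR = 35.44 dB

35.44 dB


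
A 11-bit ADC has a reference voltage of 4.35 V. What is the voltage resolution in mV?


The resolution (LSB) of an ADC is Vref / 2^n.
LSB = 4.35 / 2^11
LSB = 4.35 / 2048
LSB = 0.00212402 V = 2.12402344 mV

2.12402344 mV


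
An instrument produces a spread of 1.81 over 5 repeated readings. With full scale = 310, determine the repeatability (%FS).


Repeatability = (spread / full scale) * 100%.
R = (1.81 / 310) * 100
R = 0.584 %FS

0.584 %FS


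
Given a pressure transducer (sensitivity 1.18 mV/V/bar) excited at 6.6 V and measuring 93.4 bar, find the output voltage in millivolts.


Output = sensitivity * Vex * P.
Vout = 1.18 * 6.6 * 93.4
Vout = 7.788 * 93.4
Vout = 727.4 mV

727.4 mV


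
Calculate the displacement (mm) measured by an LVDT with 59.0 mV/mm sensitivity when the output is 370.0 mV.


Displacement = Vout / sensitivity.
d = 370.0 / 59.0
d = 6.271 mm

6.271 mm


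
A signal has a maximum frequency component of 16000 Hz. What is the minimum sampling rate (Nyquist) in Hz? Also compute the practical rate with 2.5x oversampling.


By Nyquist theorem, fs_min = 2 * fmax.
fs_min = 2 * 16000 = 32000 Hz
Practical rate = 2.5 * fs_min = 2.5 * 32000 = 80000 Hz

fs_min = 32000 Hz, fs_practical = 80000 Hz


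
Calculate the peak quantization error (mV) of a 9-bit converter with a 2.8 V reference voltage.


The maximum quantization error is +/- LSB/2.
LSB = Vref / 2^n = 2.8 / 512 = 0.00546875 V
Max error = LSB / 2 = 0.00546875 / 2 = 0.00273437 V
Max error = 2.7344 mV

2.7344 mV


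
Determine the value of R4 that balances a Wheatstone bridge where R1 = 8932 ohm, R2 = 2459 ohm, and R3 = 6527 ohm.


At balance: R1*R4 = R2*R3, so R4 = R2*R3/R1.
R4 = 2459 * 6527 / 8932
R4 = 16049893 / 8932
R4 = 1796.9 ohm

1796.9 ohm


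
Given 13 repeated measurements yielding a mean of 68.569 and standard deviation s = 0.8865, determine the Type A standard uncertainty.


The standard uncertainty for Type A evaluation is u = s / sqrt(n).
u = 0.8865 / sqrt(13)
u = 0.8865 / 3.6056
u = 0.2459

0.2459


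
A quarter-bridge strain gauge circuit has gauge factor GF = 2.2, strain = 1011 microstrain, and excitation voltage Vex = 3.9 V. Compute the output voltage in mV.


Quarter bridge output: Vout = (GF * epsilon * Vex) / 4.
Vout = (2.2 * 1011e-6 * 3.9) / 4
Vout = 0.00867438 / 4 V
Vout = 0.00216859 V = 2.1686 mV

2.1686 mV


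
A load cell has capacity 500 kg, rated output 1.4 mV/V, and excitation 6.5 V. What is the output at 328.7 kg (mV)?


Vout = rated_output * Vex * (load / capacity).
Vout = 1.4 * 6.5 * (328.7 / 500)
Vout = 1.4 * 6.5 * 0.6574
Vout = 5.982 mV

5.982 mV


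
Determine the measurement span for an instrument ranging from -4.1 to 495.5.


Span = upper range - lower range.
Span = 495.5 - (-4.1)
Span = 499.6

499.6


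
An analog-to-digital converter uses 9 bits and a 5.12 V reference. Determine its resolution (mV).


The resolution (LSB) of an ADC is Vref / 2^n.
LSB = 5.12 / 2^9
LSB = 5.12 / 512
LSB = 0.01 V = 10.0 mV

10.0 mV


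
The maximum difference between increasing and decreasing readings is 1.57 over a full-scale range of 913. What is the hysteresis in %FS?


Hysteresis = (max difference / full scale) * 100%.
H = (1.57 / 913) * 100
H = 0.172 %FS

0.172 %FS


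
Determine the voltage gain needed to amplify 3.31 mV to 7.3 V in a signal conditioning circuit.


Gain = Vout / Vin (converting to same units).
G = 7.3 V / 3.31 mV
G = 7300.0 mV / 3.31 mV
G = 2205.44

2205.44


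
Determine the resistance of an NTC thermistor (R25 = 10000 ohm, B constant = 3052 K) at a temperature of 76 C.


NTC thermistor equation: Rt = R25 * exp(B * (1/T - 1/T25)).
T in Kelvin: 349.15 K, T25 = 298.15 K
1/T - 1/T25 = 1/349.15 - 1/298.15 = -0.00048992
B * (1/T - 1/T25) = 3052 * -0.00048992 = -1.4952
Rt = 10000 * exp(-1.4952) = 2242.0 ohm

2242.0 ohm


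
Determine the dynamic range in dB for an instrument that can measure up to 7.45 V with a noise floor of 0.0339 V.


Dynamic range = 20 * log10(Vmax / Vnoise).
DR = 20 * log10(7.45 / 0.0339)
DR = 20 * log10(219.76)
DR = 46.84 dB

46.84 dB


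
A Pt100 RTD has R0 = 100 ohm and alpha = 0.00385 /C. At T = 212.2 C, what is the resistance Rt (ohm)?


The RTD equation: Rt = R0 * (1 + alpha * T).
Rt = 100 * (1 + 0.00385 * 212.2)
Rt = 100 * (1 + 0.81697)
Rt = 100 * 1.81697
Rt = 181.697 ohm

181.697 ohm


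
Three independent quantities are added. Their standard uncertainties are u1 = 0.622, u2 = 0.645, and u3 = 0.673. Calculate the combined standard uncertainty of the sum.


For a sum of independent quantities, uc = sqrt(u1^2 + u2^2 + u3^2).
uc = sqrt(0.622^2 + 0.645^2 + 0.673^2)
uc = sqrt(0.386884 + 0.416025 + 0.452929)
uc = 1.1206

1.1206


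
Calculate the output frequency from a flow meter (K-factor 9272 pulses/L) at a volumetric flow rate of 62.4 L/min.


Frequency = K * Q / 60 (converting L/min to L/s).
f = 9272 * 62.4 / 60
f = 578572.8 / 60
f = 9642.88 Hz

9642.88 Hz


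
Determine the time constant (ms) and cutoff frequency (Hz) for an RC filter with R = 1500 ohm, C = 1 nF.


Time constant: tau = R * C.
tau = 1500 * 1.00e-09 = 1.5e-06 s
tau = 0.0015 ms
Cutoff frequency: fc = 1 / (2*pi*R*C).
fc = 1 / (2*pi*1.5e-06) = 106103.3 Hz

tau = 0.0015 ms, fc = 106103.3 Hz


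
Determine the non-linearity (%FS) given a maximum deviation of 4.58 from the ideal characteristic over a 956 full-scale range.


Linearity error = (max deviation / full scale) * 100%.
Linearity = (4.58 / 956) * 100
Linearity = 0.479 %FS

0.479 %FS


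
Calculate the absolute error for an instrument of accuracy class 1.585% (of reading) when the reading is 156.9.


Absolute error = (accuracy% / 100) * reading.
Error = (1.585 / 100) * 156.9
Error = 0.01585 * 156.9
Error = 2.4869

2.4869


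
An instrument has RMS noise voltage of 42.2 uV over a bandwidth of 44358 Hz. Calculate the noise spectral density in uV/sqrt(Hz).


Noise spectral density = Vrms / sqrt(BW).
NSD = 42.2 / sqrt(44358)
NSD = 42.2 / 210.6134
NSD = 0.2004 uV/sqrt(Hz)

0.2004 uV/sqrt(Hz)


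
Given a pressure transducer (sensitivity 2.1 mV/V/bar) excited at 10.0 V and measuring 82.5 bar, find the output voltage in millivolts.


Output = sensitivity * Vex * P.
Vout = 2.1 * 10.0 * 82.5
Vout = 21.0 * 82.5
Vout = 1732.5 mV

1732.5 mV


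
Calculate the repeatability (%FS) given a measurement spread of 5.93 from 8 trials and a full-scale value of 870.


Repeatability = (spread / full scale) * 100%.
R = (5.93 / 870) * 100
R = 0.682 %FS

0.682 %FS


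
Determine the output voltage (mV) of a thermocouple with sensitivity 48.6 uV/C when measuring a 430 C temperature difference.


The thermocouple output V = sensitivity * dT.
V = 48.6 uV/C * 430 C
V = 20898.0 uV
V = 20.898 mV

20.898 mV


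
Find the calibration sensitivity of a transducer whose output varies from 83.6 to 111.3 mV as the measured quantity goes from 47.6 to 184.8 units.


Sensitivity = (y2 - y1) / (x2 - x1).
S = (111.3 - 83.6) / (184.8 - 47.6)
S = 27.7 / 137.2
S = 0.2019 mV/unit

0.2019 mV/unit


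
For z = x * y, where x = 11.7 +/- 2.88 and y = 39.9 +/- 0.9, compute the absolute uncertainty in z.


For a product z = x*y, the relative uncertainty is:
uz/z = sqrt((ux/x)^2 + (uy/y)^2)
Relative uncertainties: ux/x = 2.88/11.7 = 0.246154
uy/y = 0.9/39.9 = 0.022556
z = 11.7 * 39.9 = 466.8
uz = 466.8 * sqrt(0.246154^2 + 0.022556^2) = 115.393

115.393


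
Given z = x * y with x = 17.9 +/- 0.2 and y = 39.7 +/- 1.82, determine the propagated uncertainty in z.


For a product z = x*y, the relative uncertainty is:
uz/z = sqrt((ux/x)^2 + (uy/y)^2)
Relative uncertainties: ux/x = 0.2/17.9 = 0.011173
uy/y = 1.82/39.7 = 0.045844
z = 17.9 * 39.7 = 710.6
uz = 710.6 * sqrt(0.011173^2 + 0.045844^2) = 33.532

33.532


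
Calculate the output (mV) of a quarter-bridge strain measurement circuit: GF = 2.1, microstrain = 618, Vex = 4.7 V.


Quarter bridge output: Vout = (GF * epsilon * Vex) / 4.
Vout = (2.1 * 618e-6 * 4.7) / 4
Vout = 0.00609966 / 4 V
Vout = 0.00152491 V = 1.5249 mV

1.5249 mV


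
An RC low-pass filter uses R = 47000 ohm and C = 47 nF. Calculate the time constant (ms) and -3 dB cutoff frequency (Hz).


Time constant: tau = R * C.
tau = 47000 * 4.70e-08 = 0.002209 s
tau = 2.209 ms
Cutoff frequency: fc = 1 / (2*pi*R*C).
fc = 1 / (2*pi*0.002209) = 72.05 Hz

tau = 2.209 ms, fc = 72.05 Hz


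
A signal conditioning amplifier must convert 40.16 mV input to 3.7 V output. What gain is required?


Gain = Vout / Vin (converting to same units).
G = 3.7 V / 40.16 mV
G = 3700.0 mV / 40.16 mV
G = 92.13

92.13


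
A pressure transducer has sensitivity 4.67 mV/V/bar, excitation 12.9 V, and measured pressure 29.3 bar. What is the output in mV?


Output = sensitivity * Vex * P.
Vout = 4.67 * 12.9 * 29.3
Vout = 60.243 * 29.3
Vout = 1765.12 mV

1765.12 mV


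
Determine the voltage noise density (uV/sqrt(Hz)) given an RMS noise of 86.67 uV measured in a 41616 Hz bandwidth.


Noise spectral density = Vrms / sqrt(BW).
NSD = 86.67 / sqrt(41616)
NSD = 86.67 / 204.0
NSD = 0.4249 uV/sqrt(Hz)

0.4249 uV/sqrt(Hz)


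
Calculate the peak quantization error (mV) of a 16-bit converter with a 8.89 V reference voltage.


The maximum quantization error is +/- LSB/2.
LSB = Vref / 2^n = 8.89 / 65536 = 0.00013565 V
Max error = LSB / 2 = 0.00013565 / 2 = 6.783e-05 V
Max error = 0.0678 mV

0.0678 mV


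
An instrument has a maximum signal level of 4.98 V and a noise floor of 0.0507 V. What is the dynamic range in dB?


Dynamic range = 20 * log10(Vmax / Vnoise).
DR = 20 * log10(4.98 / 0.0507)
DR = 20 * log10(98.22)
DR = 39.84 dB

39.84 dB


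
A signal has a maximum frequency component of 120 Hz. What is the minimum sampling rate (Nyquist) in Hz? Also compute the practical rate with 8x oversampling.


By Nyquist theorem, fs_min = 2 * fmax.
fs_min = 2 * 120 = 240 Hz
Practical rate = 8 * fs_min = 8 * 240 = 1920 Hz

fs_min = 240 Hz, fs_practical = 1920 Hz


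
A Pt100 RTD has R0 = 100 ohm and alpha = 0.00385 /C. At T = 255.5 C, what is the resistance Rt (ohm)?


The RTD equation: Rt = R0 * (1 + alpha * T).
Rt = 100 * (1 + 0.00385 * 255.5)
Rt = 100 * (1 + 0.983675)
Rt = 100 * 1.983675
Rt = 198.368 ohm

198.368 ohm


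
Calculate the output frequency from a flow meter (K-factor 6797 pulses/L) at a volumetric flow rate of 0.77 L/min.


Frequency = K * Q / 60 (converting L/min to L/s).
f = 6797 * 0.77 / 60
f = 5233.69 / 60
f = 87.23 Hz

87.23 Hz


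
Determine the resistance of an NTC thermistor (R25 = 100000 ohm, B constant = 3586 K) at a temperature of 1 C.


NTC thermistor equation: Rt = R25 * exp(B * (1/T - 1/T25)).
T in Kelvin: 274.15 K, T25 = 298.15 K
1/T - 1/T25 = 1/274.15 - 1/298.15 = 0.00029362
B * (1/T - 1/T25) = 3586 * 0.00029362 = 1.0529
Rt = 100000 * exp(1.0529) = 286602.9 ohm

286602.9 ohm


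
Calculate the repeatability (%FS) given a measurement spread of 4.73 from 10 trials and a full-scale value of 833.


Repeatability = (spread / full scale) * 100%.
R = (4.73 / 833) * 100
R = 0.568 %FS

0.568 %FS


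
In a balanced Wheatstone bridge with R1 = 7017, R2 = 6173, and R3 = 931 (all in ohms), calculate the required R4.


At balance: R1*R4 = R2*R3, so R4 = R2*R3/R1.
R4 = 6173 * 931 / 7017
R4 = 5747063 / 7017
R4 = 819.02 ohm

819.02 ohm


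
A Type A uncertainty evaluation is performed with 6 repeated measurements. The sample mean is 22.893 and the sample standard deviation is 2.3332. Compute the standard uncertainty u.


The standard uncertainty for Type A evaluation is u = s / sqrt(n).
u = 2.3332 / sqrt(6)
u = 2.3332 / 2.4495
u = 0.9525

0.9525


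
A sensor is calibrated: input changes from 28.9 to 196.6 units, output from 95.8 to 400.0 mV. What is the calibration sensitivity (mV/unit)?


Sensitivity = (y2 - y1) / (x2 - x1).
S = (400.0 - 95.8) / (196.6 - 28.9)
S = 304.2 / 167.7
S = 1.814 mV/unit

1.814 mV/unit


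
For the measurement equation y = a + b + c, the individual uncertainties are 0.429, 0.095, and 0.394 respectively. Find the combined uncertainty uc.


For a sum of independent quantities, uc = sqrt(u1^2 + u2^2 + u3^2).
uc = sqrt(0.429^2 + 0.095^2 + 0.394^2)
uc = sqrt(0.184041 + 0.009025 + 0.155236)
uc = 0.5902

0.5902


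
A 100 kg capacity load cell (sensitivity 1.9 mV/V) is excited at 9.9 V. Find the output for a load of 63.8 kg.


Vout = rated_output * Vex * (load / capacity).
Vout = 1.9 * 9.9 * (63.8 / 100)
Vout = 1.9 * 9.9 * 0.638
Vout = 12.001 mV

12.001 mV


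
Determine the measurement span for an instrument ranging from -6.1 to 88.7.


Span = upper range - lower range.
Span = 88.7 - (-6.1)
Span = 94.8

94.8


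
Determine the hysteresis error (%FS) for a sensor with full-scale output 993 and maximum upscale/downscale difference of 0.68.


Hysteresis = (max difference / full scale) * 100%.
H = (0.68 / 993) * 100
H = 0.068 %FS

0.068 %FS


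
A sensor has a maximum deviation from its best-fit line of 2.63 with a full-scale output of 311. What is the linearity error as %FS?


Linearity error = (max deviation / full scale) * 100%.
Linearity = (2.63 / 311) * 100
Linearity = 0.846 %FS

0.846 %FS


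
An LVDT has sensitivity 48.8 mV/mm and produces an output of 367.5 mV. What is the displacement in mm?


Displacement = Vout / sensitivity.
d = 367.5 / 48.8
d = 7.531 mm

7.531 mm


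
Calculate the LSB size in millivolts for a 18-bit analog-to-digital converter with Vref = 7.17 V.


The resolution (LSB) of an ADC is Vref / 2^n.
LSB = 7.17 / 2^18
LSB = 7.17 / 262144
LSB = 2.735e-05 V = 0.02735138 mV

0.02735138 mV


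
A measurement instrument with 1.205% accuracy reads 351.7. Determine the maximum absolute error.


Absolute error = (accuracy% / 100) * reading.
Error = (1.205 / 100) * 351.7
Error = 0.01205 * 351.7
Error = 4.238

4.238


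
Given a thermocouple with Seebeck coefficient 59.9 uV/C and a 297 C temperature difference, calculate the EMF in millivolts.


The thermocouple output V = sensitivity * dT.
V = 59.9 uV/C * 297 C
V = 17790.3 uV
V = 17.79 mV

17.79 mV


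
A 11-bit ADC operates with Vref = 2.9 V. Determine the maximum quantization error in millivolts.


The maximum quantization error is +/- LSB/2.
LSB = Vref / 2^n = 2.9 / 2048 = 0.00141602 V
Max error = LSB / 2 = 0.00141602 / 2 = 0.00070801 V
Max error = 0.708 mV

0.708 mV


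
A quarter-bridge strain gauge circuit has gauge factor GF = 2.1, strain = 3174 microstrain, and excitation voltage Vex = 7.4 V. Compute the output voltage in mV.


Quarter bridge output: Vout = (GF * epsilon * Vex) / 4.
Vout = (2.1 * 3174e-6 * 7.4) / 4
Vout = 0.04932396 / 4 V
Vout = 0.01233099 V = 12.331 mV

12.331 mV


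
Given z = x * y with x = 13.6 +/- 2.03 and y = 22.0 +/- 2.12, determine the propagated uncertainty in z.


For a product z = x*y, the relative uncertainty is:
uz/z = sqrt((ux/x)^2 + (uy/y)^2)
Relative uncertainties: ux/x = 2.03/13.6 = 0.149265
uy/y = 2.12/22.0 = 0.096364
z = 13.6 * 22.0 = 299.2
uz = 299.2 * sqrt(0.149265^2 + 0.096364^2) = 53.158

53.158


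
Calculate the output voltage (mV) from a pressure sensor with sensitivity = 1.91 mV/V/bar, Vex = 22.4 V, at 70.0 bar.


Output = sensitivity * Vex * P.
Vout = 1.91 * 22.4 * 70.0
Vout = 42.784 * 70.0
Vout = 2994.88 mV

2994.88 mV


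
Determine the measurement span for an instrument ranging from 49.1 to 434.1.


Span = upper range - lower range.
Span = 434.1 - (49.1)
Span = 385.0

385.0


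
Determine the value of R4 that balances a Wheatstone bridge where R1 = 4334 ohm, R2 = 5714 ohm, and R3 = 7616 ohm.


At balance: R1*R4 = R2*R3, so R4 = R2*R3/R1.
R4 = 5714 * 7616 / 4334
R4 = 43517824 / 4334
R4 = 10041.03 ohm

10041.03 ohm


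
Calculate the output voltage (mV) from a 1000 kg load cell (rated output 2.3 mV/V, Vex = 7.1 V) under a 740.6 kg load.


Vout = rated_output * Vex * (load / capacity).
Vout = 2.3 * 7.1 * (740.6 / 1000)
Vout = 2.3 * 7.1 * 0.7406
Vout = 12.094 mV

12.094 mV


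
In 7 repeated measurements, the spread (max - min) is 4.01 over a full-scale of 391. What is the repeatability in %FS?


Repeatability = (spread / full scale) * 100%.
R = (4.01 / 391) * 100
R = 1.026 %FS

1.026 %FS


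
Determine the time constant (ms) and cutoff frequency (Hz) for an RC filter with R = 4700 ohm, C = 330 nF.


Time constant: tau = R * C.
tau = 4700 * 3.30e-07 = 0.001551 s
tau = 1.551 ms
Cutoff frequency: fc = 1 / (2*pi*R*C).
fc = 1 / (2*pi*0.001551) = 102.61 Hz

tau = 1.551 ms, fc = 102.61 Hz


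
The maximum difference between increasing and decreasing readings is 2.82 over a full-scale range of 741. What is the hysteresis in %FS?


Hysteresis = (max difference / full scale) * 100%.
H = (2.82 / 741) * 100
H = 0.381 %FS

0.381 %FS


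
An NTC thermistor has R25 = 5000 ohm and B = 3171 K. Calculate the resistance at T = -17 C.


NTC thermistor equation: Rt = R25 * exp(B * (1/T - 1/T25)).
T in Kelvin: 256.15 K, T25 = 298.15 K
1/T - 1/T25 = 1/256.15 - 1/298.15 = 0.00054995
B * (1/T - 1/T25) = 3171 * 0.00054995 = 1.7439
Rt = 5000 * exp(1.7439) = 28597.4 ohm

28597.4 ohm


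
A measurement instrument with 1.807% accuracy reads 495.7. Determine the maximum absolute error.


Absolute error = (accuracy% / 100) * reading.
Error = (1.807 / 100) * 495.7
Error = 0.01807 * 495.7
Error = 8.9573

8.9573


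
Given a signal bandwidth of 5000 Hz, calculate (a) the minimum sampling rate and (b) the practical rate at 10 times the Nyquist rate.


By Nyquist theorem, fs_min = 2 * fmax.
fs_min = 2 * 5000 = 10000 Hz
Practical rate = 10 * fs_min = 10 * 10000 = 100000 Hz

fs_min = 10000 Hz, fs_practical = 100000 Hz


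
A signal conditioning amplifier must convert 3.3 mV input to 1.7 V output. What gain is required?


Gain = Vout / Vin (converting to same units).
G = 1.7 V / 3.3 mV
G = 1700.0 mV / 3.3 mV
G = 515.15

515.15


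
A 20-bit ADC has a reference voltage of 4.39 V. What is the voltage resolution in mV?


The resolution (LSB) of an ADC is Vref / 2^n.
LSB = 4.39 / 2^20
LSB = 4.39 / 1048576
LSB = 4.19e-06 V = 0.00418663 mV

0.00418663 mV


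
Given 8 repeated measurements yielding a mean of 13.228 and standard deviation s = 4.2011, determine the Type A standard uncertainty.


The standard uncertainty for Type A evaluation is u = s / sqrt(n).
u = 4.2011 / sqrt(8)
u = 4.2011 / 2.8284
u = 1.4853

1.4853


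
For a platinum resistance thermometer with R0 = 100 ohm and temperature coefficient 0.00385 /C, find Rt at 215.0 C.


The RTD equation: Rt = R0 * (1 + alpha * T).
Rt = 100 * (1 + 0.00385 * 215.0)
Rt = 100 * (1 + 0.82775)
Rt = 100 * 1.82775
Rt = 182.775 ohm

182.775 ohm


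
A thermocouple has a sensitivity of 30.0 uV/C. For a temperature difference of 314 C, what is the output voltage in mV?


The thermocouple output V = sensitivity * dT.
V = 30.0 uV/C * 314 C
V = 9420.0 uV
V = 9.42 mV

9.42 mV


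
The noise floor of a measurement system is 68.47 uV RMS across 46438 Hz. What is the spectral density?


Noise spectral density = Vrms / sqrt(BW).
NSD = 68.47 / sqrt(46438)
NSD = 68.47 / 215.4948
NSD = 0.3177 uV/sqrt(Hz)

0.3177 uV/sqrt(Hz)


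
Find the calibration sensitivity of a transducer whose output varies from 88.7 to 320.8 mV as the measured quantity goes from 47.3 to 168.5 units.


Sensitivity = (y2 - y1) / (x2 - x1).
S = (320.8 - 88.7) / (168.5 - 47.3)
S = 232.1 / 121.2
S = 1.915 mV/unit

1.915 mV/unit


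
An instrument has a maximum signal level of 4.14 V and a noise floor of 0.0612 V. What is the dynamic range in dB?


Dynamic range = 20 * log10(Vmax / Vnoise).
DR = 20 * log10(4.14 / 0.0612)
DR = 20 * log10(67.65)
DR = 36.6 dB

36.6 dB


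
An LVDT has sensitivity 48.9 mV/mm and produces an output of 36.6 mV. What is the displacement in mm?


Displacement = Vout / sensitivity.
d = 36.6 / 48.9
d = 0.748 mm

0.748 mm


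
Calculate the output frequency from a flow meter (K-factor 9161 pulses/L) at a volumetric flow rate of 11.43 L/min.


Frequency = K * Q / 60 (converting L/min to L/s).
f = 9161 * 11.43 / 60
f = 104710.23 / 60
f = 1745.17 Hz

1745.17 Hz


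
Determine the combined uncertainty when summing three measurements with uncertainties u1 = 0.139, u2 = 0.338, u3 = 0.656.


For a sum of independent quantities, uc = sqrt(u1^2 + u2^2 + u3^2).
uc = sqrt(0.139^2 + 0.338^2 + 0.656^2)
uc = sqrt(0.019321 + 0.114244 + 0.430336)
uc = 0.7509

0.7509


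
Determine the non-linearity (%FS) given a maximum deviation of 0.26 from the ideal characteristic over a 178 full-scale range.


Linearity error = (max deviation / full scale) * 100%.
Linearity = (0.26 / 178) * 100
Linearity = 0.146 %FS

0.146 %FS


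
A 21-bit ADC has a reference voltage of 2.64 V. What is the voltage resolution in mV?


The resolution (LSB) of an ADC is Vref / 2^n.
LSB = 2.64 / 2^21
LSB = 2.64 / 2097152
LSB = 1.26e-06 V = 0.00125885 mV

0.00125885 mV


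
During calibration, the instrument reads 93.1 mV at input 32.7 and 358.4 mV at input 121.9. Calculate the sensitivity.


Sensitivity = (y2 - y1) / (x2 - x1).
S = (358.4 - 93.1) / (121.9 - 32.7)
S = 265.3 / 89.2
S = 2.9742 mV/unit

2.9742 mV/unit


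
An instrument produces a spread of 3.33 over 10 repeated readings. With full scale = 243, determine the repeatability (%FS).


Repeatability = (spread / full scale) * 100%.
R = (3.33 / 243) * 100
R = 1.37 %FS

1.37 %FS


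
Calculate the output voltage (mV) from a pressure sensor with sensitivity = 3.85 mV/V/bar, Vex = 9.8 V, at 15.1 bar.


Output = sensitivity * Vex * P.
Vout = 3.85 * 9.8 * 15.1
Vout = 37.73 * 15.1
Vout = 569.72 mV

569.72 mV


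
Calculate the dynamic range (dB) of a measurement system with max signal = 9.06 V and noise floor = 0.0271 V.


Dynamic range = 20 * log10(Vmax / Vnoise).
DR = 20 * log10(9.06 / 0.0271)
DR = 20 * log10(334.32)
DR = 50.48 dB

50.48 dB


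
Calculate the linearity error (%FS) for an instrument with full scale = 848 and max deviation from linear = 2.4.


Linearity error = (max deviation / full scale) * 100%.
Linearity = (2.4 / 848) * 100
Linearity = 0.283 %FS

0.283 %FS


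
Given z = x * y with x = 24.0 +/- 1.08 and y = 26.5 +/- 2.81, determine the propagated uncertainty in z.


For a product z = x*y, the relative uncertainty is:
uz/z = sqrt((ux/x)^2 + (uy/y)^2)
Relative uncertainties: ux/x = 1.08/24.0 = 0.045
uy/y = 2.81/26.5 = 0.106038
z = 24.0 * 26.5 = 636.0
uz = 636.0 * sqrt(0.045^2 + 0.106038^2) = 73.262

73.262


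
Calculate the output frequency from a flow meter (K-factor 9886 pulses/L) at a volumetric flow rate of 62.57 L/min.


Frequency = K * Q / 60 (converting L/min to L/s).
f = 9886 * 62.57 / 60
f = 618567.02 / 60
f = 10309.45 Hz

10309.45 Hz


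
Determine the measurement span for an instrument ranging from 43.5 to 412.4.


Span = upper range - lower range.
Span = 412.4 - (43.5)
Span = 368.9

368.9


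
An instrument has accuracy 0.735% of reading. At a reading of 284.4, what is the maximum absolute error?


Absolute error = (accuracy% / 100) * reading.
Error = (0.735 / 100) * 284.4
Error = 0.00735 * 284.4
Error = 2.0903

2.0903


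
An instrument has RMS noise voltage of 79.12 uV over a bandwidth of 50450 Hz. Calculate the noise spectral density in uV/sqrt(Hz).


Noise spectral density = Vrms / sqrt(BW).
NSD = 79.12 / sqrt(50450)
NSD = 79.12 / 224.6108
NSD = 0.3523 uV/sqrt(Hz)

0.3523 uV/sqrt(Hz)


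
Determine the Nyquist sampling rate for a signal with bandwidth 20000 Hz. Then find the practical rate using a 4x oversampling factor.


By Nyquist theorem, fs_min = 2 * fmax.
fs_min = 2 * 20000 = 40000 Hz
Practical rate = 4 * fs_min = 4 * 40000 = 160000 Hz

fs_min = 40000 Hz, fs_practical = 160000 Hz


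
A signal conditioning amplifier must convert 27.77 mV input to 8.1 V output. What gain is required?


Gain = Vout / Vin (converting to same units).
G = 8.1 V / 27.77 mV
G = 8100.0 mV / 27.77 mV
G = 291.68

291.68


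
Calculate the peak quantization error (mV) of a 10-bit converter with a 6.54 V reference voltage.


The maximum quantization error is +/- LSB/2.
LSB = Vref / 2^n = 6.54 / 1024 = 0.00638672 V
Max error = LSB / 2 = 0.00638672 / 2 = 0.00319336 V
Max error = 3.1934 mV

3.1934 mV


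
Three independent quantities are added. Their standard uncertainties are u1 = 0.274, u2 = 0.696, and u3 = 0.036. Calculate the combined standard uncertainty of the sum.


For a sum of independent quantities, uc = sqrt(u1^2 + u2^2 + u3^2).
uc = sqrt(0.274^2 + 0.696^2 + 0.036^2)
uc = sqrt(0.075076 + 0.484416 + 0.001296)
uc = 0.7489

0.7489


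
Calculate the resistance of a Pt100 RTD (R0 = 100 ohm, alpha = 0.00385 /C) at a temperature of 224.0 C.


The RTD equation: Rt = R0 * (1 + alpha * T).
Rt = 100 * (1 + 0.00385 * 224.0)
Rt = 100 * (1 + 0.8624)
Rt = 100 * 1.8624
Rt = 186.24 ohm

186.24 ohm


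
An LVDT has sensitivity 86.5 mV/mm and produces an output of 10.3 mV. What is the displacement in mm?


Displacement = Vout / sensitivity.
d = 10.3 / 86.5
d = 0.119 mm

0.119 mm


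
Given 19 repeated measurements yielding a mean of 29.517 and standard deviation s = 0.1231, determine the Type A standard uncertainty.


The standard uncertainty for Type A evaluation is u = s / sqrt(n).
u = 0.1231 / sqrt(19)
u = 0.1231 / 4.3589
u = 0.0282

0.0282


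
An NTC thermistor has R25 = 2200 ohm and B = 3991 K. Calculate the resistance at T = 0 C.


NTC thermistor equation: Rt = R25 * exp(B * (1/T - 1/T25)).
T in Kelvin: 273.15 K, T25 = 298.15 K
1/T - 1/T25 = 1/273.15 - 1/298.15 = 0.00030698
B * (1/T - 1/T25) = 3991 * 0.00030698 = 1.2251
Rt = 2200 * exp(1.2251) = 7490.2 ohm

7490.2 ohm


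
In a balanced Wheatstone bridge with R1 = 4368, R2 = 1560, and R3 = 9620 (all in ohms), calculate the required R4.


At balance: R1*R4 = R2*R3, so R4 = R2*R3/R1.
R4 = 1560 * 9620 / 4368
R4 = 15007200 / 4368
R4 = 3435.71 ohm

3435.71 ohm


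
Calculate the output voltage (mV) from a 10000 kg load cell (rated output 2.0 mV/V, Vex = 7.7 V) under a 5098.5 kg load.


Vout = rated_output * Vex * (load / capacity).
Vout = 2.0 * 7.7 * (5098.5 / 10000)
Vout = 2.0 * 7.7 * 0.50985
Vout = 7.852 mV

7.852 mV


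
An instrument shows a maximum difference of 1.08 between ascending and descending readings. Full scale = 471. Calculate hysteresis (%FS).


Hysteresis = (max difference / full scale) * 100%.
H = (1.08 / 471) * 100
H = 0.229 %FS

0.229 %FS


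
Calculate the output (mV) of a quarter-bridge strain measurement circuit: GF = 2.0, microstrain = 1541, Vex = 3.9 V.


Quarter bridge output: Vout = (GF * epsilon * Vex) / 4.
Vout = (2.0 * 1541e-6 * 3.9) / 4
Vout = 0.0120198 / 4 V
Vout = 0.00300495 V = 3.0049 mV

3.0049 mV


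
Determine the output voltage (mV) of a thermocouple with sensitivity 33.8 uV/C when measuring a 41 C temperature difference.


The thermocouple output V = sensitivity * dT.
V = 33.8 uV/C * 41 C
V = 1385.8 uV
V = 1.386 mV

1.386 mV


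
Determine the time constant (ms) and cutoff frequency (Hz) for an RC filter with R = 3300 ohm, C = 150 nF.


Time constant: tau = R * C.
tau = 3300 * 1.50e-07 = 0.000495 s
tau = 0.495 ms
Cutoff frequency: fc = 1 / (2*pi*R*C).
fc = 1 / (2*pi*0.000495) = 321.53 Hz

tau = 0.495 ms, fc = 321.53 Hz


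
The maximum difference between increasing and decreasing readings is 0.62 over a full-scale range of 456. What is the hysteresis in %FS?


Hysteresis = (max difference / full scale) * 100%.
H = (0.62 / 456) * 100
H = 0.136 %FS

0.136 %FS


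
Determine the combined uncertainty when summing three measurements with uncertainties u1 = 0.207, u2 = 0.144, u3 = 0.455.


For a sum of independent quantities, uc = sqrt(u1^2 + u2^2 + u3^2).
uc = sqrt(0.207^2 + 0.144^2 + 0.455^2)
uc = sqrt(0.042849 + 0.020736 + 0.207025)
uc = 0.5202

0.5202


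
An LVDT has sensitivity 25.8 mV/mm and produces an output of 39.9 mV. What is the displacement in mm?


Displacement = Vout / sensitivity.
d = 39.9 / 25.8
d = 1.547 mm

1.547 mm


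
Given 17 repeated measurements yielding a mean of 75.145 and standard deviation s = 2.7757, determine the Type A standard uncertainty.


The standard uncertainty for Type A evaluation is u = s / sqrt(n).
u = 2.7757 / sqrt(17)
u = 2.7757 / 4.1231
u = 0.6732

0.6732


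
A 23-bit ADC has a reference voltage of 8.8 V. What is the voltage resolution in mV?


The resolution (LSB) of an ADC is Vref / 2^n.
LSB = 8.8 / 2^23
LSB = 8.8 / 8388608
LSB = 1.05e-06 V = 0.00104904 mV

0.00104904 mV


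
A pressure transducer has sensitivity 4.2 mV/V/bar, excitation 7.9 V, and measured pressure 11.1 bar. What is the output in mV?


Output = sensitivity * Vex * P.
Vout = 4.2 * 7.9 * 11.1
Vout = 33.18 * 11.1
Vout = 368.3 mV

368.3 mV


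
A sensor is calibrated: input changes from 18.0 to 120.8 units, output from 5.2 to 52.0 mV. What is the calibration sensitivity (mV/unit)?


Sensitivity = (y2 - y1) / (x2 - x1).
S = (52.0 - 5.2) / (120.8 - 18.0)
S = 46.8 / 102.8
S = 0.4553 mV/unit

0.4553 mV/unit


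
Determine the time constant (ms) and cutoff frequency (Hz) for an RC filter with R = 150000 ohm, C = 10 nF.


Time constant: tau = R * C.
tau = 150000 * 1.00e-08 = 0.0015 s
tau = 1.5 ms
Cutoff frequency: fc = 1 / (2*pi*R*C).
fc = 1 / (2*pi*0.0015) = 106.1 Hz

tau = 1.5 ms, fc = 106.1 Hz


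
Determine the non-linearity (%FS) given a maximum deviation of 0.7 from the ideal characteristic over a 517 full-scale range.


Linearity error = (max deviation / full scale) * 100%.
Linearity = (0.7 / 517) * 100
Linearity = 0.135 %FS

0.135 %FS


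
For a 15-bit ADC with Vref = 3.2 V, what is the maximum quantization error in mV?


The maximum quantization error is +/- LSB/2.
LSB = Vref / 2^n = 3.2 / 32768 = 9.766e-05 V
Max error = LSB / 2 = 9.766e-05 / 2 = 4.883e-05 V
Max error = 0.0488 mV

0.0488 mV


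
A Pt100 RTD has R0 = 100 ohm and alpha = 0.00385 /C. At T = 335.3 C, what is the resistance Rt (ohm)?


The RTD equation: Rt = R0 * (1 + alpha * T).
Rt = 100 * (1 + 0.00385 * 335.3)
Rt = 100 * (1 + 1.290905)
Rt = 100 * 2.290905
Rt = 229.091 ohm

229.091 ohm


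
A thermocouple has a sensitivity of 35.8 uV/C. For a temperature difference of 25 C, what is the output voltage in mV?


The thermocouple output V = sensitivity * dT.
V = 35.8 uV/C * 25 C
V = 895.0 uV
V = 0.895 mV

0.895 mV


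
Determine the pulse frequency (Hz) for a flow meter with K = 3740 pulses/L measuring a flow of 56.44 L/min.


Frequency = K * Q / 60 (converting L/min to L/s).
f = 3740 * 56.44 / 60
f = 211085.6 / 60
f = 3518.09 Hz

3518.09 Hz


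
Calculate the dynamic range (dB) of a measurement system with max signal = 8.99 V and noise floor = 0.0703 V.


Dynamic range = 20 * log10(Vmax / Vnoise).
DR = 20 * log10(8.99 / 0.0703)
DR = 20 * log10(127.88)
DR = 42.14 dB

42.14 dB


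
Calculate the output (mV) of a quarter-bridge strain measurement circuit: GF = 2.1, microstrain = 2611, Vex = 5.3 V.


Quarter bridge output: Vout = (GF * epsilon * Vex) / 4.
Vout = (2.1 * 2611e-6 * 5.3) / 4
Vout = 0.02906043 / 4 V
Vout = 0.00726511 V = 7.2651 mV

7.2651 mV


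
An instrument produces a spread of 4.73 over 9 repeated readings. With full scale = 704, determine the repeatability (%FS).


Repeatability = (spread / full scale) * 100%.
R = (4.73 / 704) * 100
R = 0.672 %FS

0.672 %FS


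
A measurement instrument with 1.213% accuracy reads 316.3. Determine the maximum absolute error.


Absolute error = (accuracy% / 100) * reading.
Error = (1.213 / 100) * 316.3
Error = 0.01213 * 316.3
Error = 3.8367

3.8367


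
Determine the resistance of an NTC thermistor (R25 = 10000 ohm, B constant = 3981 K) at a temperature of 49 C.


NTC thermistor equation: Rt = R25 * exp(B * (1/T - 1/T25)).
T in Kelvin: 322.15 K, T25 = 298.15 K
1/T - 1/T25 = 1/322.15 - 1/298.15 = -0.00024987
B * (1/T - 1/T25) = 3981 * -0.00024987 = -0.9947
Rt = 10000 * exp(-0.9947) = 3698.2 ohm

3698.2 ohm


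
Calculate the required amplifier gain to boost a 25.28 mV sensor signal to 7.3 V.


Gain = Vout / Vin (converting to same units).
G = 7.3 V / 25.28 mV
G = 7300.0 mV / 25.28 mV
G = 288.77

288.77


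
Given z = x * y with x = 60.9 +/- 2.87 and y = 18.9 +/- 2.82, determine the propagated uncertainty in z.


For a product z = x*y, the relative uncertainty is:
uz/z = sqrt((ux/x)^2 + (uy/y)^2)
Relative uncertainties: ux/x = 2.87/60.9 = 0.047126
uy/y = 2.82/18.9 = 0.149206
z = 60.9 * 18.9 = 1151.0
uz = 1151.0 * sqrt(0.047126^2 + 0.149206^2) = 180.101

180.101


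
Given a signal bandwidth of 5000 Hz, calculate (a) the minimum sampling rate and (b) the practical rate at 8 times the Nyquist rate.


By Nyquist theorem, fs_min = 2 * fmax.
fs_min = 2 * 5000 = 10000 Hz
Practical rate = 8 * fs_min = 8 * 10000 = 80000 Hz

fs_min = 10000 Hz, fs_practical = 80000 Hz


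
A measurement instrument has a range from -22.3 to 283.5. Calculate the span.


Span = upper range - lower range.
Span = 283.5 - (-22.3)
Span = 305.8

305.8


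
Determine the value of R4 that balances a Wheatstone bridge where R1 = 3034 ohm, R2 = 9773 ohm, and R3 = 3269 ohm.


At balance: R1*R4 = R2*R3, so R4 = R2*R3/R1.
R4 = 9773 * 3269 / 3034
R4 = 31947937 / 3034
R4 = 10529.97 ohm

10529.97 ohm


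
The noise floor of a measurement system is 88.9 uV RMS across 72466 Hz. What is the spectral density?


Noise spectral density = Vrms / sqrt(BW).
NSD = 88.9 / sqrt(72466)
NSD = 88.9 / 269.1951
NSD = 0.3302 uV/sqrt(Hz)

0.3302 uV/sqrt(Hz)


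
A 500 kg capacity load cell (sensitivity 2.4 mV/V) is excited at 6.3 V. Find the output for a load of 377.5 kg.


Vout = rated_output * Vex * (load / capacity).
Vout = 2.4 * 6.3 * (377.5 / 500)
Vout = 2.4 * 6.3 * 0.755
Vout = 11.416 mV

11.416 mV


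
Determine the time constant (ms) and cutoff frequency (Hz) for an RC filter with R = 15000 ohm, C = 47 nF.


Time constant: tau = R * C.
tau = 15000 * 4.70e-08 = 0.000705 s
tau = 0.705 ms
Cutoff frequency: fc = 1 / (2*pi*R*C).
fc = 1 / (2*pi*0.000705) = 225.75 Hz

tau = 0.705 ms, fc = 225.75 Hz


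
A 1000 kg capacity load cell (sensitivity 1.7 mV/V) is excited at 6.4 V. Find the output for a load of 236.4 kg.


Vout = rated_output * Vex * (load / capacity).
Vout = 1.7 * 6.4 * (236.4 / 1000)
Vout = 1.7 * 6.4 * 0.2364
Vout = 2.572 mV

2.572 mV


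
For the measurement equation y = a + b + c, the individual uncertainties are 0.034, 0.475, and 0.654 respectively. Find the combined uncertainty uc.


For a sum of independent quantities, uc = sqrt(u1^2 + u2^2 + u3^2).
uc = sqrt(0.034^2 + 0.475^2 + 0.654^2)
uc = sqrt(0.001156 + 0.225625 + 0.427716)
uc = 0.809

0.809


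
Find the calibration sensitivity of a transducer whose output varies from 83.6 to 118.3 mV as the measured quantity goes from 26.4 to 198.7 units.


Sensitivity = (y2 - y1) / (x2 - x1).
S = (118.3 - 83.6) / (198.7 - 26.4)
S = 34.7 / 172.3
S = 0.2014 mV/unit

0.2014 mV/unit


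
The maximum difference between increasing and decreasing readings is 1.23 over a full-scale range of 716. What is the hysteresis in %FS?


Hysteresis = (max difference / full scale) * 100%.
H = (1.23 / 716) * 100
H = 0.172 %FS

0.172 %FS
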